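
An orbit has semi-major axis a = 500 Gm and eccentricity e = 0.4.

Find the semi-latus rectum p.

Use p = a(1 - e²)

Convert to SI: a = 500 Gm = 5e+11 m.
p = a (1 − e²).
p = 5e+11 · (1 − (0.4)²) = 5e+11 · 0.84 ≈ 4.2e+11 m = 420 Gm.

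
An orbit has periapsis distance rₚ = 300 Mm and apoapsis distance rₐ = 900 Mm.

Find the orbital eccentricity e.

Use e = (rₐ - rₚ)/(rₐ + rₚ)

Convert to SI: rₚ = 300 Mm = 3e+08 m; rₐ = 900 Mm = 9e+08 m.
e = (rₐ − rₚ) / (rₐ + rₚ).
e = (9e+08 − 3e+08) / (9e+08 + 3e+08) = 6e+08 / 1.2e+09 ≈ 0.5.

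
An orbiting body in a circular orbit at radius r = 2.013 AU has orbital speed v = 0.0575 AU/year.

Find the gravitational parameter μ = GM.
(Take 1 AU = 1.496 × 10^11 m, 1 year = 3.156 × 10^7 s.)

Convert to SI: r = 2.013 AU = 3.01145e+11 m; v = 0.0575 AU/year = 272.56 m/s.
For a circular orbit v² = GM/r, so GM = v² · r.
GM = (272.56)² · 3.01145e+11 m³/s² ≈ 2.237e+16 m³/s² = 2.237 × 10^16 m³/s².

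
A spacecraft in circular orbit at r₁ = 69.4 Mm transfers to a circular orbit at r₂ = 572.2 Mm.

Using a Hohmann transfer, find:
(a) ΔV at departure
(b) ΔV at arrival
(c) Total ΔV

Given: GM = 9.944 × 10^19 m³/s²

Convert to SI: r₁ = 69.4 Mm = 6.94e+07 m; r₂ = 572.2 Mm = 5.722e+08 m.
Transfer semi-major axis: a_t = (r₁ + r₂)/2 = (6.94e+07 + 5.722e+08)/2 = 3.208e+08 m.
Circular speeds: v₁ = √(GM/r₁) = 1.19702e+06 m/s, v₂ = √(GM/r₂) = 416876 m/s.
Transfer speeds (vis-viva v² = GM(2/r − 1/a_t)): v₁ᵗ = 1.59867e+06 m/s, v₂ᵗ = 193896 m/s.
(a) ΔV₁ = |v₁ᵗ − v₁| ≈ 4.016e+05 m/s = 401.6 km/s.
(b) ΔV₂ = |v₂ − v₂ᵗ| ≈ 2.23e+05 m/s = 223 km/s.
(c) ΔV_total = ΔV₁ + ΔV₂ ≈ 6.246e+05 m/s = 624.6 km/s.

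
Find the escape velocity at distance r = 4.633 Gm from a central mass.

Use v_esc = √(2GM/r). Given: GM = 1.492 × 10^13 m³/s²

Convert to SI: r = 4.633 Gm = 4.633e+09 m.
Escape velocity comes from setting total energy to zero: ½v² − GM/r = 0 ⇒ v_esc = √(2GM / r).
v_esc = √(2 · 1.492e+13 / 4.633e+09) m/s ≈ 80.25 m/s = 80.25 m/s.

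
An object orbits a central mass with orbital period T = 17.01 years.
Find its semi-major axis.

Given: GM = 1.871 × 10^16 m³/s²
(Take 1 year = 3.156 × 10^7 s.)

Convert to SI: T = 17.01 years = 5.36836e+08 s.
Invert Kepler's third law: a = (GM · T² / (4π²))^(1/3).
Substituting T = 5.36836e+08 s and GM = 1.871e+16 m³/s²:
a = (1.871e+16 · (5.36836e+08)² / (4π²))^(1/3) m
a ≈ 5.15e+10 m = 51.5 Gm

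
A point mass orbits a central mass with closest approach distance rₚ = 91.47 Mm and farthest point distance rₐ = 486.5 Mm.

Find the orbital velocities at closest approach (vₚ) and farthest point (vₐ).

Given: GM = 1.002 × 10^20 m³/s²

Convert to SI: rₚ = 91.47 Mm = 9.147e+07 m; rₐ = 486.5 Mm = 4.865e+08 m.
Use the vis-viva equation v² = GM(2/r − 1/a) with a = (rₚ + rₐ)/2 = (9.147e+07 + 4.865e+08)/2 = 2.88985e+08 m.
vₚ = √(GM · (2/rₚ − 1/a)) = √(1.002e+20 · (2/9.147e+07 − 1/2.88985e+08)) m/s ≈ 1.358e+06 m/s = 1358 km/s.
vₐ = √(GM · (2/rₐ − 1/a)) = √(1.002e+20 · (2/4.865e+08 − 1/2.88985e+08)) m/s ≈ 2.553e+05 m/s = 255.3 km/s.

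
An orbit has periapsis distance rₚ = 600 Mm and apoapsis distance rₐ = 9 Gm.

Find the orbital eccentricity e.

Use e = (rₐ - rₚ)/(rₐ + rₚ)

Convert to SI: rₚ = 600 Mm = 6e+08 m; rₐ = 9 Gm = 9e+09 m.
e = (rₐ − rₚ) / (rₐ + rₚ).
e = (9e+09 − 6e+08) / (9e+09 + 6e+08) = 8.4e+09 / 9.6e+09 ≈ 0.875.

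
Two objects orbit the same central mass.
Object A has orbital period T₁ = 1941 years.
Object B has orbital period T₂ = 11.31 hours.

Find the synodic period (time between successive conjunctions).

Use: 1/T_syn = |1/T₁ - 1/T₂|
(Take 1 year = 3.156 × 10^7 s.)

Convert to SI: T₁ = 1941 years = 6.1258e+10 s; T₂ = 11.31 hours = 40716 s.
T_syn = |T₁ · T₂ / (T₁ − T₂)|.
T_syn = |6.1258e+10 · 40716 / (6.1258e+10 − 40716)| s ≈ 4.072e+04 s = 11.31 hours.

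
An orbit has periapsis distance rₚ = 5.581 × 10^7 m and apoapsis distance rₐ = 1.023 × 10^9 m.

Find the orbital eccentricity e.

e = (rₐ − rₚ) / (rₐ + rₚ).
e = (1.023e+09 − 5.581e+07) / (1.023e+09 + 5.581e+07) = 9.6719e+08 / 1.07881e+09 ≈ 0.8965.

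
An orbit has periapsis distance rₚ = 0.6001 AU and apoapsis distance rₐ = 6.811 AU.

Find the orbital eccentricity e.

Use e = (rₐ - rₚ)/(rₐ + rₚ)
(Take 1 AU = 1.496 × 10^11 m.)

Convert to SI: rₚ = 0.6001 AU = 8.9775e+10 m; rₐ = 6.811 AU = 1.01893e+12 m.
e = (rₐ − rₚ) / (rₐ + rₚ).
e = (1.01893e+12 − 8.9775e+10) / (1.01893e+12 + 8.9775e+10) = 9.29151e+11 / 1.1087e+12 ≈ 0.8381.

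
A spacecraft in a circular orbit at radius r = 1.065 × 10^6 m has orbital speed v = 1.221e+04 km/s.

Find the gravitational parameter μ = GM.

Convert to SI: v = 1.221e+04 km/s = 1.221e+07 m/s.
For a circular orbit v² = GM/r, so GM = v² · r.
GM = (1.221e+07)² · 1.065e+06 m³/s² ≈ 1.588e+20 m³/s² = 1.588 × 10^20 m³/s².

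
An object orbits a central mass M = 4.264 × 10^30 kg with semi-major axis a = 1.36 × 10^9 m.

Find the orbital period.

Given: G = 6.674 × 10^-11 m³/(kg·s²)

GM = G · M = 6.674e-11 · 4.264e+30 = 2.84579e+20 m³/s².
Kepler's third law: T = 2π √(a³ / GM).
Substituting a = 1.36e+09 m and GM = 2.84579e+20 m³/s²:
T = 2π √((1.36e+09)³ / 2.84579e+20) s
T ≈ 1.868e+04 s = 5.189 hours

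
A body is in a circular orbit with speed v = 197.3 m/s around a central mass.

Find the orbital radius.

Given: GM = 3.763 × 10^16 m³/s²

For a circular orbit, v² = GM / r, so r = GM / v².
r = 3.763e+16 / (197.3)² m ≈ 9.667e+11 m = 966.7 Gm.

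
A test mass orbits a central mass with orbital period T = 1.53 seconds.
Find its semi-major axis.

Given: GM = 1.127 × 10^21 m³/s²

Invert Kepler's third law: a = (GM · T² / (4π²))^(1/3).
Substituting T = 1.53 s and GM = 1.127e+21 m³/s²:
a = (1.127e+21 · (1.53)² / (4π²))^(1/3) m
a ≈ 4.058e+06 m = 4.058 × 10^6 m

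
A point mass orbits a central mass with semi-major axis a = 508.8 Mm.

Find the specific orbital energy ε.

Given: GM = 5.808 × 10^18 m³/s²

Convert to SI: a = 508.8 Mm = 5.088e+08 m.
ε = −GM / (2a).
ε = −5.808e+18 / (2 · 5.088e+08) J/kg ≈ -5.708e+09 J/kg = -5.708 GJ/kg.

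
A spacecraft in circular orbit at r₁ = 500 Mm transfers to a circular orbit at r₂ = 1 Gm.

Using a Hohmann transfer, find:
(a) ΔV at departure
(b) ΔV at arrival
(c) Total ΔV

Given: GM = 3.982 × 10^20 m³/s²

Convert to SI: r₁ = 500 Mm = 5e+08 m; r₂ = 1 Gm = 1e+09 m.
Transfer semi-major axis: a_t = (r₁ + r₂)/2 = (5e+08 + 1e+09)/2 = 7.5e+08 m.
Circular speeds: v₁ = √(GM/r₁) = 892412 m/s, v₂ = √(GM/r₂) = 631031 m/s.
Transfer speeds (vis-viva v² = GM(2/r − 1/a_t)): v₁ᵗ = 1.03047e+06 m/s, v₂ᵗ = 515235 m/s.
(a) ΔV₁ = |v₁ᵗ − v₁| ≈ 1.381e+05 m/s = 138.1 km/s.
(b) ΔV₂ = |v₂ − v₂ᵗ| ≈ 1.158e+05 m/s = 115.8 km/s.
(c) ΔV_total = ΔV₁ + ΔV₂ ≈ 2.539e+05 m/s = 253.9 km/s.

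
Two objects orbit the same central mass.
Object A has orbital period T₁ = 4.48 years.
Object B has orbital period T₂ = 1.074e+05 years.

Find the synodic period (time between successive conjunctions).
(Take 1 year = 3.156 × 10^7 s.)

Convert to SI: T₁ = 4.48 years = 1.41389e+08 s; T₂ = 1.074e+05 years = 3.38954e+12 s.
T_syn = |T₁ · T₂ / (T₁ − T₂)|.
T_syn = |1.41389e+08 · 3.38954e+12 / (1.41389e+08 − 3.38954e+12)| s ≈ 1.414e+08 s = 4.48 years.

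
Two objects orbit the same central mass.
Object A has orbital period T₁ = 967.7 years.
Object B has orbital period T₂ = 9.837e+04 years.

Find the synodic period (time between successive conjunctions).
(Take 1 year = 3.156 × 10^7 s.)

Convert to SI: T₁ = 967.7 years = 3.05406e+10 s; T₂ = 9.837e+04 years = 3.10456e+12 s.
T_syn = |T₁ · T₂ / (T₁ − T₂)|.
T_syn = |3.05406e+10 · 3.10456e+12 / (3.05406e+10 − 3.10456e+12)| s ≈ 3.084e+10 s = 977.3 years.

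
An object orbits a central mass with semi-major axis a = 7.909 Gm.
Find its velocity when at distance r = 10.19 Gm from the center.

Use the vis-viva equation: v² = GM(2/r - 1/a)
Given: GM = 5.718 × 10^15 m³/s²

Convert to SI: a = 7.909 Gm = 7.909e+09 m; r = 10.19 Gm = 1.019e+10 m.
Vis-viva: v = √(GM · (2/r − 1/a)).
2/r − 1/a = 2/1.019e+10 − 1/7.909e+09 = 6.98326e-11 m⁻¹.
v = √(5.718e+15 · 6.98326e-11) m/s ≈ 631.9 m/s = 631.9 m/s.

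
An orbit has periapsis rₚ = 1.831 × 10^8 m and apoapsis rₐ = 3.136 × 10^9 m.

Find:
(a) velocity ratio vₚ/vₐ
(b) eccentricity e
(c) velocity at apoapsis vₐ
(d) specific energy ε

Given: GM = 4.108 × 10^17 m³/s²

(a) Conservation of angular momentum (rₚvₚ = rₐvₐ) gives vₚ/vₐ = rₐ/rₚ = 3.136e+09/1.831e+08 ≈ 17.13
(b) e = (rₐ − rₚ)/(rₐ + rₚ) = (3.136e+09 − 1.831e+08)/(3.136e+09 + 1.831e+08) ≈ 0.8897
(c) With a = (rₚ + rₐ)/2 = 1.65955e+09 m, vₐ = √(GM (2/rₐ − 1/a)) = √(4.108e+17 · (2/3.136e+09 − 1/1.65955e+09)) m/s ≈ 3802 m/s
(d) With a = (rₚ + rₐ)/2 = 1.65955e+09 m, ε = −GM/(2a) = −4.108e+17/(2 · 1.65955e+09) J/kg ≈ -1.238e+08 J/kg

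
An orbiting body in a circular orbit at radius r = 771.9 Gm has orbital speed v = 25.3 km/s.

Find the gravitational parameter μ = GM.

Convert to SI: r = 771.9 Gm = 7.719e+11 m; v = 25.3 km/s = 25300 m/s.
For a circular orbit v² = GM/r, so GM = v² · r.
GM = (25300)² · 7.719e+11 m³/s² ≈ 4.941e+20 m³/s² = 4.941 × 10^20 m³/s².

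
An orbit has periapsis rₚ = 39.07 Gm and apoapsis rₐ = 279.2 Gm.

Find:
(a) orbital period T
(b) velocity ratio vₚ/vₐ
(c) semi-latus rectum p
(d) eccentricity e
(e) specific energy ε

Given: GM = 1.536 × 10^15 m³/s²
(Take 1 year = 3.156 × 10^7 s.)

Convert to SI: rₚ = 39.07 Gm = 3.907e+10 m; rₐ = 279.2 Gm = 2.792e+11 m.
(a) With a = (rₚ + rₐ)/2 = 1.59135e+11 m, T = 2π √(a³/GM) = 2π √((1.59135e+11)³/1.536e+15) s ≈ 1.018e+10 s
(b) Conservation of angular momentum (rₚvₚ = rₐvₐ) gives vₚ/vₐ = rₐ/rₚ = 2.792e+11/3.907e+10 ≈ 7.146
(c) From a = (rₚ + rₐ)/2 = 1.59135e+11 m and e = (rₐ − rₚ)/(rₐ + rₚ) = 0.754485, p = a(1 − e²) = 1.59135e+11 · (1 − (0.754485)²) ≈ 6.855e+10 m
(d) e = (rₐ − rₚ)/(rₐ + rₚ) = (2.792e+11 − 3.907e+10)/(2.792e+11 + 3.907e+10) ≈ 0.7545
(e) With a = (rₚ + rₐ)/2 = 1.59135e+11 m, ε = −GM/(2a) = −1.536e+15/(2 · 1.59135e+11) J/kg ≈ -4826 J/kg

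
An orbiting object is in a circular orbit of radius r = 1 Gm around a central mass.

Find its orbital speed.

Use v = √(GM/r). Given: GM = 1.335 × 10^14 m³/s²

Convert to SI: r = 1 Gm = 1e+09 m.
For a circular orbit, gravity supplies the centripetal force, so v = √(GM / r).
v = √(1.335e+14 / 1e+09) m/s ≈ 365.4 m/s = 365.4 m/s.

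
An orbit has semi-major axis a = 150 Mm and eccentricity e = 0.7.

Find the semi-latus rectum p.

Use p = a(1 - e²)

Convert to SI: a = 150 Mm = 1.5e+08 m.
p = a (1 − e²).
p = 1.5e+08 · (1 − (0.7)²) = 1.5e+08 · 0.51 ≈ 7.65e+07 m = 76.5 Mm.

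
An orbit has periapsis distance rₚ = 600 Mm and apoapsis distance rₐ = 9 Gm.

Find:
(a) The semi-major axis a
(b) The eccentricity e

Convert to SI: rₚ = 600 Mm = 6e+08 m; rₐ = 9 Gm = 9e+09 m.
(a) a = (rₚ + rₐ) / 2 = (6e+08 + 9e+09) / 2 ≈ 4.8e+09 m = 4.8 Gm.
(b) e = (rₐ − rₚ) / (rₐ + rₚ) = (9e+09 − 6e+08) / (9e+09 + 6e+08) ≈ 0.875.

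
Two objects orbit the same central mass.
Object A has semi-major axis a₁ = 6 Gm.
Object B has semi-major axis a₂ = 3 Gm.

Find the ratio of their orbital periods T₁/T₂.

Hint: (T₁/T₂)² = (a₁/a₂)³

Convert to SI: a₁ = 6 Gm = 6e+09 m; a₂ = 3 Gm = 3e+09 m.
From Kepler's third law, (T₁/T₂)² = (a₁/a₂)³, so T₁/T₂ = (a₁/a₂)^(3/2).
a₁/a₂ = 6e+09 / 3e+09 = 2.
T₁/T₂ = (2)^(3/2) ≈ 2.828.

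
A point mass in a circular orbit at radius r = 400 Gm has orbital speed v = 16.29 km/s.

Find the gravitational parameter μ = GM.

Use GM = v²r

Convert to SI: r = 400 Gm = 4e+11 m; v = 16.29 km/s = 16290 m/s.
For a circular orbit v² = GM/r, so GM = v² · r.
GM = (16290)² · 4e+11 m³/s² ≈ 1.061e+20 m³/s² = 1.061 × 10^20 m³/s².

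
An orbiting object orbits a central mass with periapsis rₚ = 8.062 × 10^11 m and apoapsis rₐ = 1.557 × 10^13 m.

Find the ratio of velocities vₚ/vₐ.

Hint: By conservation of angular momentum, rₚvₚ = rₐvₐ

Conservation of angular momentum gives rₚvₚ = rₐvₐ, so vₚ/vₐ = rₐ/rₚ.
vₚ/vₐ = 1.557e+13 / 8.062e+11 ≈ 19.31.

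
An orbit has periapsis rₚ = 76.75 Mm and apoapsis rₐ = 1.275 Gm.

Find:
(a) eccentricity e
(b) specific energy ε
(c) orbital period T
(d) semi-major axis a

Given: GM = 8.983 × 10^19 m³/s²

Convert to SI: rₚ = 76.75 Mm = 7.675e+07 m; rₐ = 1.275 Gm = 1.275e+09 m.
(a) e = (rₐ − rₚ)/(rₐ + rₚ) = (1.275e+09 − 7.675e+07)/(1.275e+09 + 7.675e+07) ≈ 0.8864
(b) With a = (rₚ + rₐ)/2 = 6.75875e+08 m, ε = −GM/(2a) = −8.983e+19/(2 · 6.75875e+08) J/kg ≈ -6.645e+10 J/kg
(c) With a = (rₚ + rₐ)/2 = 6.75875e+08 m, T = 2π √(a³/GM) = 2π √((6.75875e+08)³/8.983e+19) s ≈ 1.165e+04 s
(d) a = (rₚ + rₐ)/2 = (7.675e+07 + 1.275e+09)/2 ≈ 6.759e+08 m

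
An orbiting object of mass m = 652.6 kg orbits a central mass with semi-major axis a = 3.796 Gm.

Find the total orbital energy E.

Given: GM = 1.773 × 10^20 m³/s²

Convert to SI: a = 3.796 Gm = 3.796e+09 m.
E = −GMm / (2a).
E = −1.773e+20 · 652.6 / (2 · 3.796e+09) J ≈ -1.524e+13 J = -15.24 TJ.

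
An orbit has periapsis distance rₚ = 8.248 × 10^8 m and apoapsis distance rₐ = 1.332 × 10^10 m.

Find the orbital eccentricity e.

e = (rₐ − rₚ) / (rₐ + rₚ).
e = (1.332e+10 − 8.248e+08) / (1.332e+10 + 8.248e+08) = 1.24952e+10 / 1.41448e+10 ≈ 0.8834.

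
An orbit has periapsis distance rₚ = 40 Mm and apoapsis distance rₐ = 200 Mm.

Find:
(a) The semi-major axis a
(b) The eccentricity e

Convert to SI: rₚ = 40 Mm = 4e+07 m; rₐ = 200 Mm = 2e+08 m.
(a) a = (rₚ + rₐ) / 2 = (4e+07 + 2e+08) / 2 ≈ 1.2e+08 m = 120 Mm.
(b) e = (rₐ − rₚ) / (rₐ + rₚ) = (2e+08 − 4e+07) / (2e+08 + 4e+07) ≈ 0.6667.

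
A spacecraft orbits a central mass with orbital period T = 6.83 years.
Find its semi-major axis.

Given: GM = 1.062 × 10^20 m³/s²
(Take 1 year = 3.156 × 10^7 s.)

Convert to SI: T = 6.83 years = 2.15555e+08 s.
Invert Kepler's third law: a = (GM · T² / (4π²))^(1/3).
Substituting T = 2.15555e+08 s and GM = 1.062e+20 m³/s²:
a = (1.062e+20 · (2.15555e+08)² / (4π²))^(1/3) m
a ≈ 5e+11 m = 500 Gm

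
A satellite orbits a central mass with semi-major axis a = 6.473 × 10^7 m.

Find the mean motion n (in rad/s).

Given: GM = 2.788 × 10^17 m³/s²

n = √(GM / a³).
n = √(2.788e+17 / (6.473e+07)³) rad/s ≈ 0.001014 rad/s.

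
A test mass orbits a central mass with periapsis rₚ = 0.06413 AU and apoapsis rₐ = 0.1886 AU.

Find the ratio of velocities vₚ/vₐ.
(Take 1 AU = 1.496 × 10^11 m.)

Convert to SI: rₚ = 0.06413 AU = 9.59385e+09 m; rₐ = 0.1886 AU = 2.82146e+10 m.
Conservation of angular momentum gives rₚvₚ = rₐvₐ, so vₚ/vₐ = rₐ/rₚ.
vₚ/vₐ = 2.82146e+10 / 9.59385e+09 ≈ 2.941.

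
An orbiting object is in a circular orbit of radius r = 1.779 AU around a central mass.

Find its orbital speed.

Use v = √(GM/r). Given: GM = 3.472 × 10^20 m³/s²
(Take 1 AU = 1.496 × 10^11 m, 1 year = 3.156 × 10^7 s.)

Convert to SI: r = 1.779 AU = 2.66138e+11 m.
For a circular orbit, gravity supplies the centripetal force, so v = √(GM / r).
v = √(3.472e+20 / 2.66138e+11) m/s ≈ 3.612e+04 m/s = 7.62 AU/year.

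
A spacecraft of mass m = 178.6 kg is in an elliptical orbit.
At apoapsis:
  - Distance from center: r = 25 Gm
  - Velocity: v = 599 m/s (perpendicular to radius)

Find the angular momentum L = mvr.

Convert to SI: r = 25 Gm = 2.5e+10 m.
Since v is perpendicular to r, L = m · v · r.
L = 178.6 · 599 · 2.5e+10 kg·m²/s ≈ 2.675e+15 kg·m²/s.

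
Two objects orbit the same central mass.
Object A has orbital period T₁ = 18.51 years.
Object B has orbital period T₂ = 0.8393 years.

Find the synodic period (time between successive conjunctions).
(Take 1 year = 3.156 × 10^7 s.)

Convert to SI: T₁ = 18.51 years = 5.84176e+08 s; T₂ = 0.8393 years = 2.64883e+07 s.
T_syn = |T₁ · T₂ / (T₁ − T₂)|.
T_syn = |5.84176e+08 · 2.64883e+07 / (5.84176e+08 − 2.64883e+07)| s ≈ 2.775e+07 s = 0.8792 years.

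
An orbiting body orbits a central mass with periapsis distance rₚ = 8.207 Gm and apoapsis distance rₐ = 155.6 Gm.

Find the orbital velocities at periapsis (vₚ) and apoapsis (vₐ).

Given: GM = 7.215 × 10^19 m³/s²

Convert to SI: rₚ = 8.207 Gm = 8.207e+09 m; rₐ = 155.6 Gm = 1.556e+11 m.
Use the vis-viva equation v² = GM(2/r − 1/a) with a = (rₚ + rₐ)/2 = (8.207e+09 + 1.556e+11)/2 = 8.19035e+10 m.
vₚ = √(GM · (2/rₚ − 1/a)) = √(7.215e+19 · (2/8.207e+09 − 1/8.19035e+10)) m/s ≈ 1.292e+05 m/s = 129.2 km/s.
vₐ = √(GM · (2/rₐ − 1/a)) = √(7.215e+19 · (2/1.556e+11 − 1/8.19035e+10)) m/s ≈ 6816 m/s = 6.816 km/s.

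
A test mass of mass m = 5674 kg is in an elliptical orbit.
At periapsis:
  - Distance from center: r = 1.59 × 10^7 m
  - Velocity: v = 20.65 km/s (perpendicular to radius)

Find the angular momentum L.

Convert to SI: v = 20.65 km/s = 20650 m/s.
Since v is perpendicular to r, L = m · v · r.
L = 5674 · 20650 · 1.59e+07 kg·m²/s ≈ 1.863e+15 kg·m²/s.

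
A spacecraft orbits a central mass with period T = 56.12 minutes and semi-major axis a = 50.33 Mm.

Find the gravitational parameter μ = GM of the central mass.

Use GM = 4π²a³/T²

Convert to SI: T = 56.12 minutes = 3367.2 s; a = 50.33 Mm = 5.033e+07 m.
GM = 4π² · a³ / T².
GM = 4π² · (5.033e+07)³ / (3367.2)² m³/s² ≈ 4.439e+17 m³/s² = 4.439 × 10^17 m³/s².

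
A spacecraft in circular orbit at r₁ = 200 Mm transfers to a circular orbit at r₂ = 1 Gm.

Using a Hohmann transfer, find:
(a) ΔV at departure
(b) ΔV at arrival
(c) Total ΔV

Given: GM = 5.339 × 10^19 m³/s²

Convert to SI: r₁ = 200 Mm = 2e+08 m; r₂ = 1 Gm = 1e+09 m.
Transfer semi-major axis: a_t = (r₁ + r₂)/2 = (2e+08 + 1e+09)/2 = 6e+08 m.
Circular speeds: v₁ = √(GM/r₁) = 516672 m/s, v₂ = √(GM/r₂) = 231063 m/s.
Transfer speeds (vis-viva v² = GM(2/r − 1/a_t)): v₁ᵗ = 667021 m/s, v₂ᵗ = 133404 m/s.
(a) ΔV₁ = |v₁ᵗ − v₁| ≈ 1.503e+05 m/s = 150.3 km/s.
(b) ΔV₂ = |v₂ − v₂ᵗ| ≈ 9.766e+04 m/s = 97.66 km/s.
(c) ΔV_total = ΔV₁ + ΔV₂ ≈ 2.48e+05 m/s = 248 km/s.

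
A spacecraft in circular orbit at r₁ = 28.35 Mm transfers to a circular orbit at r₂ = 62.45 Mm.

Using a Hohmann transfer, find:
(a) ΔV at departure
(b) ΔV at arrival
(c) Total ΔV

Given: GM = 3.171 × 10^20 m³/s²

Convert to SI: r₁ = 28.35 Mm = 2.835e+07 m; r₂ = 62.45 Mm = 6.245e+07 m.
Transfer semi-major axis: a_t = (r₁ + r₂)/2 = (2.835e+07 + 6.245e+07)/2 = 4.54e+07 m.
Circular speeds: v₁ = √(GM/r₁) = 3.34443e+06 m/s, v₂ = √(GM/r₂) = 2.25337e+06 m/s.
Transfer speeds (vis-viva v² = GM(2/r − 1/a_t)): v₁ᵗ = 3.92247e+06 m/s, v₂ᵗ = 1.78066e+06 m/s.
(a) ΔV₁ = |v₁ᵗ − v₁| ≈ 5.78e+05 m/s = 578 km/s.
(b) ΔV₂ = |v₂ − v₂ᵗ| ≈ 4.727e+05 m/s = 472.7 km/s.
(c) ΔV_total = ΔV₁ + ΔV₂ ≈ 1.051e+06 m/s = 1051 km/s.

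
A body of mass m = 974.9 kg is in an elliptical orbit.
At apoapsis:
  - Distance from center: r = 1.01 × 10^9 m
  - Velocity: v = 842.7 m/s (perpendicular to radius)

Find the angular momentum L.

Since v is perpendicular to r, L = m · v · r.
L = 974.9 · 842.7 · 1.01e+09 kg·m²/s ≈ 8.298e+14 kg·m²/s.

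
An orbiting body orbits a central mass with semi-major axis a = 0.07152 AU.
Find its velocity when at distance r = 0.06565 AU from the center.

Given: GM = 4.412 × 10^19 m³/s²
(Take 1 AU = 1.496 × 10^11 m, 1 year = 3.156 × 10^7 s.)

Convert to SI: a = 0.07152 AU = 1.06994e+10 m; r = 0.06565 AU = 9.82124e+09 m.
Vis-viva: v = √(GM · (2/r − 1/a)).
2/r − 1/a = 2/9.82124e+09 − 1/1.06994e+10 = 1.10177e-10 m⁻¹.
v = √(4.412e+19 · 1.10177e-10) m/s ≈ 6.972e+04 m/s = 14.71 AU/year.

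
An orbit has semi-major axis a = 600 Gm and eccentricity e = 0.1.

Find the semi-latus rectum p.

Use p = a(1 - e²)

Convert to SI: a = 600 Gm = 6e+11 m.
p = a (1 − e²).
p = 6e+11 · (1 − (0.1)²) = 6e+11 · 0.99 ≈ 5.94e+11 m = 594 Gm.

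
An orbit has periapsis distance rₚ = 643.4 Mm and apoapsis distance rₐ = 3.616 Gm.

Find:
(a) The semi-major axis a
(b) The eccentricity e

Convert to SI: rₚ = 643.4 Mm = 6.434e+08 m; rₐ = 3.616 Gm = 3.616e+09 m.
(a) a = (rₚ + rₐ) / 2 = (6.434e+08 + 3.616e+09) / 2 ≈ 2.13e+09 m = 2.13 Gm.
(b) e = (rₐ − rₚ) / (rₐ + rₚ) = (3.616e+09 − 6.434e+08) / (3.616e+09 + 6.434e+08) ≈ 0.6979.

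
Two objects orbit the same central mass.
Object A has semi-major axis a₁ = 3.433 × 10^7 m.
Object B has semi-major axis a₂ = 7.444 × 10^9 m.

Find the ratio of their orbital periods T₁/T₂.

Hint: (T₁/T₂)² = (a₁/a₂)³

From Kepler's third law, (T₁/T₂)² = (a₁/a₂)³, so T₁/T₂ = (a₁/a₂)^(3/2).
a₁/a₂ = 3.433e+07 / 7.444e+09 = 0.00461177.
T₁/T₂ = (0.00461177)^(3/2) ≈ 0.0003132.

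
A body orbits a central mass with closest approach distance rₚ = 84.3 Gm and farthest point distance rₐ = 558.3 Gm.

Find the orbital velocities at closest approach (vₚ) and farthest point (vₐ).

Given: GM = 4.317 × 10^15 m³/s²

Convert to SI: rₚ = 84.3 Gm = 8.43e+10 m; rₐ = 558.3 Gm = 5.583e+11 m.
Use the vis-viva equation v² = GM(2/r − 1/a) with a = (rₚ + rₐ)/2 = (8.43e+10 + 5.583e+11)/2 = 3.213e+11 m.
vₚ = √(GM · (2/rₚ − 1/a)) = √(4.317e+15 · (2/8.43e+10 − 1/3.213e+11)) m/s ≈ 298.3 m/s = 298.3 m/s.
vₐ = √(GM · (2/rₐ − 1/a)) = √(4.317e+15 · (2/5.583e+11 − 1/3.213e+11)) m/s ≈ 45.04 m/s = 45.04 m/s.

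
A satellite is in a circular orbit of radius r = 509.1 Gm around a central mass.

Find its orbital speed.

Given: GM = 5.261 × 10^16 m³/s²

Convert to SI: r = 509.1 Gm = 5.091e+11 m.
For a circular orbit, gravity supplies the centripetal force, so v = √(GM / r).
v = √(5.261e+16 / 5.091e+11) m/s ≈ 321.5 m/s = 321.5 m/s.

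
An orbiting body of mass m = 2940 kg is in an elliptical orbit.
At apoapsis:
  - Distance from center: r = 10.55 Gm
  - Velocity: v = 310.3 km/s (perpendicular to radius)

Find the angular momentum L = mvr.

Convert to SI: r = 10.55 Gm = 1.055e+10 m; v = 310.3 km/s = 310300 m/s.
Since v is perpendicular to r, L = m · v · r.
L = 2940 · 310300 · 1.055e+10 kg·m²/s ≈ 9.625e+18 kg·m²/s.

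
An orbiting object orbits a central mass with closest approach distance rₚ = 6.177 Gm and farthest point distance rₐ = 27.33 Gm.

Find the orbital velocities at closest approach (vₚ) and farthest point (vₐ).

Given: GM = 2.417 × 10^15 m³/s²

Convert to SI: rₚ = 6.177 Gm = 6.177e+09 m; rₐ = 27.33 Gm = 2.733e+10 m.
Use the vis-viva equation v² = GM(2/r − 1/a) with a = (rₚ + rₐ)/2 = (6.177e+09 + 2.733e+10)/2 = 1.67535e+10 m.
vₚ = √(GM · (2/rₚ − 1/a)) = √(2.417e+15 · (2/6.177e+09 − 1/1.67535e+10)) m/s ≈ 798.9 m/s = 798.9 m/s.
vₐ = √(GM · (2/rₐ − 1/a)) = √(2.417e+15 · (2/2.733e+10 − 1/1.67535e+10)) m/s ≈ 180.6 m/s = 180.6 m/s.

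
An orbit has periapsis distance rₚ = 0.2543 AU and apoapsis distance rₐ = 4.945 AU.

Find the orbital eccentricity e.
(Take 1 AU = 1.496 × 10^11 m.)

Convert to SI: rₚ = 0.2543 AU = 3.80433e+10 m; rₐ = 4.945 AU = 7.39772e+11 m.
e = (rₐ − rₚ) / (rₐ + rₚ).
e = (7.39772e+11 − 3.80433e+10) / (7.39772e+11 + 3.80433e+10) = 7.01729e+11 / 7.77815e+11 ≈ 0.9022.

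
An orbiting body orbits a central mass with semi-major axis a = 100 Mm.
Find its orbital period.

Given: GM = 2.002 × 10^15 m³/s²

Convert to SI: a = 100 Mm = 1e+08 m.
Kepler's third law: T = 2π √(a³ / GM).
Substituting a = 1e+08 m and GM = 2.002e+15 m³/s²:
T = 2π √((1e+08)³ / 2.002e+15) s
T ≈ 1.404e+05 s = 1.625 days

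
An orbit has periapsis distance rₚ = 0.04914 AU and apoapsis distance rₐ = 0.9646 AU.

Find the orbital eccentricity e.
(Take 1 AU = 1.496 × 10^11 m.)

Convert to SI: rₚ = 0.04914 AU = 7.35134e+09 m; rₐ = 0.9646 AU = 1.44304e+11 m.
e = (rₐ − rₚ) / (rₐ + rₚ).
e = (1.44304e+11 − 7.35134e+09) / (1.44304e+11 + 7.35134e+09) = 1.36953e+11 / 1.51656e+11 ≈ 0.9031.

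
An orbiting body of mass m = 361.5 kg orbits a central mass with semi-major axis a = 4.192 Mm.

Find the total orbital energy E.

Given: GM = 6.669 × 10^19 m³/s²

Convert to SI: a = 4.192 Mm = 4.192e+06 m.
E = −GMm / (2a).
E = −6.669e+19 · 361.5 / (2 · 4.192e+06) J ≈ -2.876e+15 J = -2.876 PJ.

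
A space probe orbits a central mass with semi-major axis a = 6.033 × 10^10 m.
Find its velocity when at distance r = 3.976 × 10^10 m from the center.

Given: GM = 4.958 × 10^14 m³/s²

Vis-viva: v = √(GM · (2/r − 1/a)).
2/r − 1/a = 2/3.976e+10 − 1/6.033e+10 = 3.37263e-11 m⁻¹.
v = √(4.958e+14 · 3.37263e-11) m/s ≈ 129.3 m/s = 129.3 m/s.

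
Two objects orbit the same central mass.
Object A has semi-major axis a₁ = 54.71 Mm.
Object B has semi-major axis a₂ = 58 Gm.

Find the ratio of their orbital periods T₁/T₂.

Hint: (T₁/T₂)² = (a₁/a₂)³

Convert to SI: a₁ = 54.71 Mm = 5.471e+07 m; a₂ = 58 Gm = 5.8e+10 m.
From Kepler's third law, (T₁/T₂)² = (a₁/a₂)³, so T₁/T₂ = (a₁/a₂)^(3/2).
a₁/a₂ = 5.471e+07 / 5.8e+10 = 0.000943276.
T₁/T₂ = (0.000943276)^(3/2) ≈ 2.897e-05.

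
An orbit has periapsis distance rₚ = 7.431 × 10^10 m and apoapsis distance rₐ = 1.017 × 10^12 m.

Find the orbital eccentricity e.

e = (rₐ − rₚ) / (rₐ + rₚ).
e = (1.017e+12 − 7.431e+10) / (1.017e+12 + 7.431e+10) = 9.4269e+11 / 1.09131e+12 ≈ 0.8638.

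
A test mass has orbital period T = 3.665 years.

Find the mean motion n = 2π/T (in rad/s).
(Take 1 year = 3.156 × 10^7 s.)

Convert to SI: T = 3.665 years = 1.15667e+08 s.
n = 2π / T.
n = 2π / 1.15667e+08 s ≈ 5.432e-08 rad/s.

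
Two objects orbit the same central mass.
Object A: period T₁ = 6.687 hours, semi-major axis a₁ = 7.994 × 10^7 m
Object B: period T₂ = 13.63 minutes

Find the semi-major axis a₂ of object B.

Convert to SI: T₁ = 6.687 hours = 24073.2 s; T₂ = 13.63 minutes = 817.8 s.
Kepler's third law: (T₁/T₂)² = (a₁/a₂)³ ⇒ a₂ = a₁ · (T₂/T₁)^(2/3).
T₂/T₁ = 817.8 / 24073.2 = 0.0339714.
a₂ = 7.994e+07 · (0.0339714)^(2/3) m ≈ 8.385e+06 m = 8.385 × 10^6 m.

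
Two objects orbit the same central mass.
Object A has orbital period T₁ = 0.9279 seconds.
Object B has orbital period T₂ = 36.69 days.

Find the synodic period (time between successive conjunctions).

Convert to SI: T₂ = 36.69 days = 3.17002e+06 s.
T_syn = |T₁ · T₂ / (T₁ − T₂)|.
T_syn = |0.9279 · 3.17002e+06 / (0.9279 − 3.17002e+06)| s ≈ 0.9279 s = 0.9279 seconds.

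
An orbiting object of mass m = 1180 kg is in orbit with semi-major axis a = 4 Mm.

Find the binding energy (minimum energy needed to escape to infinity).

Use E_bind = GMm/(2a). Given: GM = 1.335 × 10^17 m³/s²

Convert to SI: a = 4 Mm = 4e+06 m.
Total orbital energy is E = −GMm/(2a); binding energy is E_bind = −E = GMm/(2a).
E_bind = 1.335e+17 · 1180 / (2 · 4e+06) J ≈ 1.969e+13 J = 19.69 TJ.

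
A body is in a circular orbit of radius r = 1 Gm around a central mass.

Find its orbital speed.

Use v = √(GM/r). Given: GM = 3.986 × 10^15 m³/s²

Convert to SI: r = 1 Gm = 1e+09 m.
For a circular orbit, gravity supplies the centripetal force, so v = √(GM / r).
v = √(3.986e+15 / 1e+09) m/s ≈ 1996 m/s = 1.996 km/s.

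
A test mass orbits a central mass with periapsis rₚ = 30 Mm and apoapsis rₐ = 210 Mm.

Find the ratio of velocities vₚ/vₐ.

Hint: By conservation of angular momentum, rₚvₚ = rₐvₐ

Convert to SI: rₚ = 30 Mm = 3e+07 m; rₐ = 210 Mm = 2.1e+08 m.
Conservation of angular momentum gives rₚvₚ = rₐvₐ, so vₚ/vₐ = rₐ/rₚ.
vₚ/vₐ = 2.1e+08 / 3e+07 ≈ 7.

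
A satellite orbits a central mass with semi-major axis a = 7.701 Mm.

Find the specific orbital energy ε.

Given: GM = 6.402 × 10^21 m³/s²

Convert to SI: a = 7.701 Mm = 7.701e+06 m.
ε = −GM / (2a).
ε = −6.402e+21 / (2 · 7.701e+06) J/kg ≈ -4.157e+14 J/kg = -4.157e+05 GJ/kg.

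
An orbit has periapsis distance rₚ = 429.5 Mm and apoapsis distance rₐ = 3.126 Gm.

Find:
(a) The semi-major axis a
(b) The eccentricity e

Convert to SI: rₚ = 429.5 Mm = 4.295e+08 m; rₐ = 3.126 Gm = 3.126e+09 m.
(a) a = (rₚ + rₐ) / 2 = (4.295e+08 + 3.126e+09) / 2 ≈ 1.778e+09 m = 1.778 Gm.
(b) e = (rₐ − rₚ) / (rₐ + rₚ) = (3.126e+09 − 4.295e+08) / (3.126e+09 + 4.295e+08) ≈ 0.7584.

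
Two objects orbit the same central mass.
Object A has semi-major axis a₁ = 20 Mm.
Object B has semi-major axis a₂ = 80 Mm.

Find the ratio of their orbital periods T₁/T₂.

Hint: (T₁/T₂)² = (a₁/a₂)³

Convert to SI: a₁ = 20 Mm = 2e+07 m; a₂ = 80 Mm = 8e+07 m.
From Kepler's third law, (T₁/T₂)² = (a₁/a₂)³, so T₁/T₂ = (a₁/a₂)^(3/2).
a₁/a₂ = 2e+07 / 8e+07 = 0.25.
T₁/T₂ = (0.25)^(3/2) ≈ 0.125.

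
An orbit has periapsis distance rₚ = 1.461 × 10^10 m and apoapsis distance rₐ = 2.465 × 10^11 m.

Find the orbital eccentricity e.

e = (rₐ − rₚ) / (rₐ + rₚ).
e = (2.465e+11 − 1.461e+10) / (2.465e+11 + 1.461e+10) = 2.3189e+11 / 2.6111e+11 ≈ 0.8881.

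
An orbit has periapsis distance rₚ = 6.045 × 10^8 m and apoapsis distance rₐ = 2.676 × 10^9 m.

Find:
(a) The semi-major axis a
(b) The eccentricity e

(a) a = (rₚ + rₐ) / 2 = (6.045e+08 + 2.676e+09) / 2 ≈ 1.64e+09 m = 1.64 × 10^9 m.
(b) e = (rₐ − rₚ) / (rₐ + rₚ) = (2.676e+09 − 6.045e+08) / (2.676e+09 + 6.045e+08) ≈ 0.6315.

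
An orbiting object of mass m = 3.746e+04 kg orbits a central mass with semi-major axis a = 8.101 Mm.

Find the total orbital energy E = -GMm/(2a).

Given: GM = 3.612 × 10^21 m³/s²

Convert to SI: a = 8.101 Mm = 8.101e+06 m.
E = −GMm / (2a).
E = −3.612e+21 · 3.746e+04 / (2 · 8.101e+06) J ≈ -8.351e+18 J = -8.351 EJ.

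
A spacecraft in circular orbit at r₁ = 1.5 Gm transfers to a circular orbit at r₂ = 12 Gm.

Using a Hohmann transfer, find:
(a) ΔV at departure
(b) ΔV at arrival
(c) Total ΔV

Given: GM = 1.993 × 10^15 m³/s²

Convert to SI: r₁ = 1.5 Gm = 1.5e+09 m; r₂ = 12 Gm = 1.2e+10 m.
Transfer semi-major axis: a_t = (r₁ + r₂)/2 = (1.5e+09 + 1.2e+10)/2 = 6.75e+09 m.
Circular speeds: v₁ = √(GM/r₁) = 1152.68 m/s, v₂ = √(GM/r₂) = 407.533 m/s.
Transfer speeds (vis-viva v² = GM(2/r − 1/a_t)): v₁ᵗ = 1536.9 m/s, v₂ᵗ = 192.113 m/s.
(a) ΔV₁ = |v₁ᵗ − v₁| ≈ 384.2 m/s = 384.2 m/s.
(b) ΔV₂ = |v₂ − v₂ᵗ| ≈ 215.4 m/s = 215.4 m/s.
(c) ΔV_total = ΔV₁ + ΔV₂ ≈ 599.6 m/s = 599.6 m/s.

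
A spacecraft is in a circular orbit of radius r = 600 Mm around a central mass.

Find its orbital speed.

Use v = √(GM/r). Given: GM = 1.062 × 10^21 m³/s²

Convert to SI: r = 600 Mm = 6e+08 m.
For a circular orbit, gravity supplies the centripetal force, so v = √(GM / r).
v = √(1.062e+21 / 6e+08) m/s ≈ 1.33e+06 m/s = 1330 km/s.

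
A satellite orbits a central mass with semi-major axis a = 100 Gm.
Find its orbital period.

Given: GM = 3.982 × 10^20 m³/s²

Convert to SI: a = 100 Gm = 1e+11 m.
Kepler's third law: T = 2π √(a³ / GM).
Substituting a = 1e+11 m and GM = 3.982e+20 m³/s²:
T = 2π √((1e+11)³ / 3.982e+20) s
T ≈ 9.957e+06 s = 115.2 days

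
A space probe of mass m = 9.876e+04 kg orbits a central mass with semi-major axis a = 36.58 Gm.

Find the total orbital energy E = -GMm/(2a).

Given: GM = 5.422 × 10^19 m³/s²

Convert to SI: a = 36.58 Gm = 3.658e+10 m.
E = −GMm / (2a).
E = −5.422e+19 · 9.876e+04 / (2 · 3.658e+10) J ≈ -7.319e+13 J = -73.19 TJ.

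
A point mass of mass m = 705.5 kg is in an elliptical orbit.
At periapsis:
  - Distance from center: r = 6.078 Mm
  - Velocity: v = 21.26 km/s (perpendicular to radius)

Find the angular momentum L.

Convert to SI: r = 6.078 Mm = 6.078e+06 m; v = 21.26 km/s = 21260 m/s.
Since v is perpendicular to r, L = m · v · r.
L = 705.5 · 21260 · 6.078e+06 kg·m²/s ≈ 9.116e+13 kg·m²/s.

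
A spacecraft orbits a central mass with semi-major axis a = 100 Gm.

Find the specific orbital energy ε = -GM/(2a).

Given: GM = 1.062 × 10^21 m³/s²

Convert to SI: a = 100 Gm = 1e+11 m.
ε = −GM / (2a).
ε = −1.062e+21 / (2 · 1e+11) J/kg ≈ -5.31e+09 J/kg = -5.31 GJ/kg.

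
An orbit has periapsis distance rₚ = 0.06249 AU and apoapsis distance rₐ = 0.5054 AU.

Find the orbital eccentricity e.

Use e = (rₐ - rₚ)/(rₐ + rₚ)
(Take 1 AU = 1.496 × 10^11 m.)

Convert to SI: rₚ = 0.06249 AU = 9.3485e+09 m; rₐ = 0.5054 AU = 7.56078e+10 m.
e = (rₐ − rₚ) / (rₐ + rₚ).
e = (7.56078e+10 − 9.3485e+09) / (7.56078e+10 + 9.3485e+09) = 6.62593e+10 / 8.49563e+10 ≈ 0.7799.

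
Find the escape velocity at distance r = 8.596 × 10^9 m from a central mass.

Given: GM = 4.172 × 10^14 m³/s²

Escape velocity comes from setting total energy to zero: ½v² − GM/r = 0 ⇒ v_esc = √(2GM / r).
v_esc = √(2 · 4.172e+14 / 8.596e+09) m/s ≈ 311.6 m/s = 311.6 m/s.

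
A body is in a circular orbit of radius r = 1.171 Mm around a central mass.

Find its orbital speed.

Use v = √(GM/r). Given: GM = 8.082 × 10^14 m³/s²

Convert to SI: r = 1.171 Mm = 1.171e+06 m.
For a circular orbit, gravity supplies the centripetal force, so v = √(GM / r).
v = √(8.082e+14 / 1.171e+06) m/s ≈ 2.627e+04 m/s = 26.27 km/s.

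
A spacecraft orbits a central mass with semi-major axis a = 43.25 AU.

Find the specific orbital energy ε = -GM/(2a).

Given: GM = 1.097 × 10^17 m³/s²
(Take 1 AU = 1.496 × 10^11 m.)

Convert to SI: a = 43.25 AU = 6.4702e+12 m.
ε = −GM / (2a).
ε = −1.097e+17 / (2 · 6.4702e+12) J/kg ≈ -8477 J/kg = -8.477 kJ/kg.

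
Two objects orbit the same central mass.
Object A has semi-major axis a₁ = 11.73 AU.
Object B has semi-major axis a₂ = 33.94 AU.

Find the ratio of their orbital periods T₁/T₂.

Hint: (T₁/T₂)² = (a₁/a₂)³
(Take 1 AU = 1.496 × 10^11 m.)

Convert to SI: a₁ = 11.73 AU = 1.75481e+12 m; a₂ = 33.94 AU = 5.07742e+12 m.
From Kepler's third law, (T₁/T₂)² = (a₁/a₂)³, so T₁/T₂ = (a₁/a₂)^(3/2).
a₁/a₂ = 1.75481e+12 / 5.07742e+12 = 0.34561.
T₁/T₂ = (0.34561)^(3/2) ≈ 0.2032.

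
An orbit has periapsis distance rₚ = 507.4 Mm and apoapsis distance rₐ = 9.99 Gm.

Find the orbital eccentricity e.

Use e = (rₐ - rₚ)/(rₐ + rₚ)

Convert to SI: rₚ = 507.4 Mm = 5.074e+08 m; rₐ = 9.99 Gm = 9.99e+09 m.
e = (rₐ − rₚ) / (rₐ + rₚ).
e = (9.99e+09 − 5.074e+08) / (9.99e+09 + 5.074e+08) = 9.4826e+09 / 1.04974e+10 ≈ 0.9033.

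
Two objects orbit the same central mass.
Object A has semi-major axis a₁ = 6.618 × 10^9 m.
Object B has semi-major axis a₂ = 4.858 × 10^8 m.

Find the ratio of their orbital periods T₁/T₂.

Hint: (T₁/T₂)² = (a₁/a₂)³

From Kepler's third law, (T₁/T₂)² = (a₁/a₂)³, so T₁/T₂ = (a₁/a₂)^(3/2).
a₁/a₂ = 6.618e+09 / 4.858e+08 = 13.6229.
T₁/T₂ = (13.6229)^(3/2) ≈ 50.28.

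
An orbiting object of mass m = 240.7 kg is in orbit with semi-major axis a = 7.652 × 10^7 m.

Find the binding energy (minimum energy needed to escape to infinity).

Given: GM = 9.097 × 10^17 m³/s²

Total orbital energy is E = −GMm/(2a); binding energy is E_bind = −E = GMm/(2a).
E_bind = 9.097e+17 · 240.7 / (2 · 7.652e+07) J ≈ 1.431e+12 J = 1.431 TJ.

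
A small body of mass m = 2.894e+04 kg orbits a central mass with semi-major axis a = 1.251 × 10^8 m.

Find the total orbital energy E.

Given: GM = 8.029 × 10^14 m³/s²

E = −GMm / (2a).
E = −8.029e+14 · 2.894e+04 / (2 · 1.251e+08) J ≈ -9.287e+10 J = -92.87 GJ.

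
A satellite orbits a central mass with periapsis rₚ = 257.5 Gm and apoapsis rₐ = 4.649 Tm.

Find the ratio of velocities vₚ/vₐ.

Convert to SI: rₚ = 257.5 Gm = 2.575e+11 m; rₐ = 4.649 Tm = 4.649e+12 m.
Conservation of angular momentum gives rₚvₚ = rₐvₐ, so vₚ/vₐ = rₐ/rₚ.
vₚ/vₐ = 4.649e+12 / 2.575e+11 ≈ 18.05.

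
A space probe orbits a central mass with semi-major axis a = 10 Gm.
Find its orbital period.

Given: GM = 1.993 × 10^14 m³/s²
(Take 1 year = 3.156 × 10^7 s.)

Convert to SI: a = 10 Gm = 1e+10 m.
Kepler's third law: T = 2π √(a³ / GM).
Substituting a = 1e+10 m and GM = 1.993e+14 m³/s²:
T = 2π √((1e+10)³ / 1.993e+14) s
T ≈ 4.451e+08 s = 14.1 years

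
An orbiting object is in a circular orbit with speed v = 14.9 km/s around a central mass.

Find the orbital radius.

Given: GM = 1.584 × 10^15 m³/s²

Convert to SI: v = 14.9 km/s = 14900 m/s.
For a circular orbit, v² = GM / r, so r = GM / v².
r = 1.584e+15 / (14900)² m ≈ 7.135e+06 m = 7.135 Mm.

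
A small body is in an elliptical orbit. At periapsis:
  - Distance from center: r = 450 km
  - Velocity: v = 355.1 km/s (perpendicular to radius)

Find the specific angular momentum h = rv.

Convert to SI: r = 450 km = 450000 m; v = 355.1 km/s = 355100 m/s.
With v perpendicular to r, h = r · v.
h = 450000 · 355100 m²/s ≈ 1.598e+11 m²/s.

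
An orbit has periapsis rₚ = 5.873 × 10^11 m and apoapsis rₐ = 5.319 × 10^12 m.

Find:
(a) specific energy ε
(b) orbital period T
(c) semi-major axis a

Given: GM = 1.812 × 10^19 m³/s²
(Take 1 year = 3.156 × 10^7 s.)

(a) With a = (rₚ + rₐ)/2 = 2.95315e+12 m, ε = −GM/(2a) = −1.812e+19/(2 · 2.95315e+12) J/kg ≈ -3.068e+06 J/kg
(b) With a = (rₚ + rₐ)/2 = 2.95315e+12 m, T = 2π √(a³/GM) = 2π √((2.95315e+12)³/1.812e+19) s ≈ 7.491e+09 s
(c) a = (rₚ + rₐ)/2 = (5.873e+11 + 5.319e+12)/2 ≈ 2.953e+12 m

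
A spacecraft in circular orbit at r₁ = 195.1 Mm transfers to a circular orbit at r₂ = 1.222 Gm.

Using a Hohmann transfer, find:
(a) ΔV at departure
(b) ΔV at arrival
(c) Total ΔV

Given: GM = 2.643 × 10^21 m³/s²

Convert to SI: r₁ = 195.1 Mm = 1.951e+08 m; r₂ = 1.222 Gm = 1.222e+09 m.
Transfer semi-major axis: a_t = (r₁ + r₂)/2 = (1.951e+08 + 1.222e+09)/2 = 7.0855e+08 m.
Circular speeds: v₁ = √(GM/r₁) = 3.68061e+06 m/s, v₂ = √(GM/r₂) = 1.47066e+06 m/s.
Transfer speeds (vis-viva v² = GM(2/r − 1/a_t)): v₁ᵗ = 4.8336e+06 m/s, v₂ᵗ = 771714 m/s.
(a) ΔV₁ = |v₁ᵗ − v₁| ≈ 1.153e+06 m/s = 1153 km/s.
(b) ΔV₂ = |v₂ − v₂ᵗ| ≈ 6.989e+05 m/s = 698.9 km/s.
(c) ΔV_total = ΔV₁ + ΔV₂ ≈ 1.852e+06 m/s = 1852 km/s.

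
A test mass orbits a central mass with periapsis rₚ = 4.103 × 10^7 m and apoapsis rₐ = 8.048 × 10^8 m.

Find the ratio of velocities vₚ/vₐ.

Conservation of angular momentum gives rₚvₚ = rₐvₐ, so vₚ/vₐ = rₐ/rₚ.
vₚ/vₐ = 8.048e+08 / 4.103e+07 ≈ 19.61.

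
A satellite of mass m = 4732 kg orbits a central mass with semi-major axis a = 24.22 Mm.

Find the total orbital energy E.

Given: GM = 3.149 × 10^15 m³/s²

Convert to SI: a = 24.22 Mm = 2.422e+07 m.
E = −GMm / (2a).
E = −3.149e+15 · 4732 / (2 · 2.422e+07) J ≈ -3.076e+11 J = -307.6 GJ.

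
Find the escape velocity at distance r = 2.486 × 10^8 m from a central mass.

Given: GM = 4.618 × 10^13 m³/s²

Escape velocity comes from setting total energy to zero: ½v² − GM/r = 0 ⇒ v_esc = √(2GM / r).
v_esc = √(2 · 4.618e+13 / 2.486e+08) m/s ≈ 609.5 m/s = 609.5 m/s.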